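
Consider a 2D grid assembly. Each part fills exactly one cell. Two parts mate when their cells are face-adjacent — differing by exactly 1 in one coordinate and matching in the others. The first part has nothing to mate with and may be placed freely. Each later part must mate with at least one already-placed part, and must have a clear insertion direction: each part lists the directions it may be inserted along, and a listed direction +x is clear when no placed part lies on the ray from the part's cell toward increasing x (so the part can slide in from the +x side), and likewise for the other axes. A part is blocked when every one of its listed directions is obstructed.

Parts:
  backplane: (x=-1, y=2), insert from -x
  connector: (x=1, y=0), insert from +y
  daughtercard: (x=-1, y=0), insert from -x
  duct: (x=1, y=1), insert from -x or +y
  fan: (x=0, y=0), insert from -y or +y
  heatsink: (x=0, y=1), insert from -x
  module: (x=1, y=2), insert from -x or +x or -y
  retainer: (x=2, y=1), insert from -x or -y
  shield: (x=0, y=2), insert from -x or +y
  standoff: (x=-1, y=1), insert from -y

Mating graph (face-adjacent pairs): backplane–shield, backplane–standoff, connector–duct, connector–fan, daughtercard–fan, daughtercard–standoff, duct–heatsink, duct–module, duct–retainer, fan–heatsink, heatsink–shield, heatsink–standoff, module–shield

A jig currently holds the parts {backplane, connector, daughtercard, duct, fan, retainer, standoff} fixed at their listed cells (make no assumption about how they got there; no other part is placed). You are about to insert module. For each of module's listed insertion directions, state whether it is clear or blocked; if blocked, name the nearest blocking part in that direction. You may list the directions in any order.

-x: nearest on ray is backplane@(-1, 2) ⇒ blocked
+x: ray from module(1, 2) has no placed part ⇒ clear
-y: nearest on ray is duct@(1, 1) ⇒ blocked

+x: clear; -x: blocked by backplane; -y: blocked by duct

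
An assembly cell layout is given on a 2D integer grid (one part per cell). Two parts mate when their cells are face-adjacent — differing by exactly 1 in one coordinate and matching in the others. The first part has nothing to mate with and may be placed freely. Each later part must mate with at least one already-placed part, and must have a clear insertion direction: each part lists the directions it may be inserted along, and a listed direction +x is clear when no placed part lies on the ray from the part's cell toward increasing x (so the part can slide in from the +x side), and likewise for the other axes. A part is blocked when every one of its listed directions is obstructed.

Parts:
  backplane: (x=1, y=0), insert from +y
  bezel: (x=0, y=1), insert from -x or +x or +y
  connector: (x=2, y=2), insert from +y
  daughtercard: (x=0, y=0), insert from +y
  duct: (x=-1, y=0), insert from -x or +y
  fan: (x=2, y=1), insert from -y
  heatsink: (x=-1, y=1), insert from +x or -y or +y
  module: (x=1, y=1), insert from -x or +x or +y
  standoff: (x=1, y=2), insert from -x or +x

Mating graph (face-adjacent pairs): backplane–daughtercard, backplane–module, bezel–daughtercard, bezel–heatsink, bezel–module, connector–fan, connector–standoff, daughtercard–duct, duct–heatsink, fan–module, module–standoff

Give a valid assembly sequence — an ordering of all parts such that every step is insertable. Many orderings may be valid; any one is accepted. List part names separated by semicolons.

daughtercard; bezel; heatsink; backplane; module; fan; standoff; duct; connector

1. daughtercard@(0, 0) [+y clear] — {daughtercard}
2. bezel@(0, 1) [-x clear] — {bezel, daughtercard}
3. heatsink@(-1, 1) [-y clear] — {bezel, daughtercard, heatsink}
4. backplane@(1, 0) [+y clear] — {backplane, bezel, daughtercard, heatsink}
5. module@(1, 1) [+x clear] — {backplane, bezel, daughtercard, heatsink, module}
6. fan@(2, 1) [-y clear] — {backplane, bezel, daughtercard, fan, heatsink, module}
7. standoff@(1, 2) [-x clear] — {backplane, bezel, daughtercard, fan, heatsink, module, standoff}
8. duct@(-1, 0) [-x clear] — {backplane, bezel, daughtercard, duct, fan, heatsink, module, standoff}
9. connector@(2, 2) [+y clear] — {backplane, bezel, connector, daughtercard, duct, fan, heatsink, module, standoff}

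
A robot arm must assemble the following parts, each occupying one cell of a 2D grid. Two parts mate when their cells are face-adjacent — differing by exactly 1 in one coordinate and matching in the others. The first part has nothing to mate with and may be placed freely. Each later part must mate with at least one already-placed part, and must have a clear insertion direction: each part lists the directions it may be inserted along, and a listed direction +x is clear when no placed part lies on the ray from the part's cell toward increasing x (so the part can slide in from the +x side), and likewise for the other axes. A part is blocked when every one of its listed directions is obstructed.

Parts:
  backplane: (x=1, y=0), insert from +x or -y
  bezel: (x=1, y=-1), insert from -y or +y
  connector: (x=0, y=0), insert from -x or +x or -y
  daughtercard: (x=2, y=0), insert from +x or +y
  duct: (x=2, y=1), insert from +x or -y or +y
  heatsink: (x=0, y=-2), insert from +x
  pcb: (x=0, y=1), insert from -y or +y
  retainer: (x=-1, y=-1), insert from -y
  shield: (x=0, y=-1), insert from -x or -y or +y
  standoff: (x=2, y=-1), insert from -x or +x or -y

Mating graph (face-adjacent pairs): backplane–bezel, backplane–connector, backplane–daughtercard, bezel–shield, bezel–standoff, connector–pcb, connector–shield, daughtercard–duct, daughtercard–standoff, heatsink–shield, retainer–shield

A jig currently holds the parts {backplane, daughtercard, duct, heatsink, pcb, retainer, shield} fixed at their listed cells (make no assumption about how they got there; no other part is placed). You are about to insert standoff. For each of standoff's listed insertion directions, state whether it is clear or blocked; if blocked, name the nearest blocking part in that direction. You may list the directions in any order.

-x: nearest on ray is shield@(0, -1) ⇒ blocked
+x: ray from standoff(2, -1) has no placed part ⇒ clear
-y: ray from standoff(2, -1) has no placed part ⇒ clear

+x: clear; -x: blocked by shield; -y: clear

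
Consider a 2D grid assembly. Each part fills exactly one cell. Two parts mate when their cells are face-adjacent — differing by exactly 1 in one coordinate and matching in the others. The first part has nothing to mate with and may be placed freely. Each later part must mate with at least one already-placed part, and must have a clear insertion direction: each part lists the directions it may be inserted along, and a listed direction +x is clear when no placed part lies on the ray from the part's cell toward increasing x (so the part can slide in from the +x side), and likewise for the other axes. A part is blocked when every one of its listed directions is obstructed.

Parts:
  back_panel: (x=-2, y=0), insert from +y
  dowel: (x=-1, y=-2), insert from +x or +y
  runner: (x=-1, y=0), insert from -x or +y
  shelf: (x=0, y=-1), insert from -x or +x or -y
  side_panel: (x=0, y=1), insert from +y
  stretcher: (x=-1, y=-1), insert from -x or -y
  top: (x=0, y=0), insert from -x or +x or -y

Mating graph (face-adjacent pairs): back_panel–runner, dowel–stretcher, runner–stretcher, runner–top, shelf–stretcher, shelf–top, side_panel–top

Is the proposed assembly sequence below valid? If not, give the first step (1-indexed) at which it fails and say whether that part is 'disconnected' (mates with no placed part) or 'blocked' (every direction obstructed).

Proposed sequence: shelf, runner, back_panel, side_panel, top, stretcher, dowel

1. shelf@(0, -1) [-x clear] — {shelf}
2. runner@(-1, 0) — no placed neighbour ⇒ disconnected

Invalid at step 2 (disconnected)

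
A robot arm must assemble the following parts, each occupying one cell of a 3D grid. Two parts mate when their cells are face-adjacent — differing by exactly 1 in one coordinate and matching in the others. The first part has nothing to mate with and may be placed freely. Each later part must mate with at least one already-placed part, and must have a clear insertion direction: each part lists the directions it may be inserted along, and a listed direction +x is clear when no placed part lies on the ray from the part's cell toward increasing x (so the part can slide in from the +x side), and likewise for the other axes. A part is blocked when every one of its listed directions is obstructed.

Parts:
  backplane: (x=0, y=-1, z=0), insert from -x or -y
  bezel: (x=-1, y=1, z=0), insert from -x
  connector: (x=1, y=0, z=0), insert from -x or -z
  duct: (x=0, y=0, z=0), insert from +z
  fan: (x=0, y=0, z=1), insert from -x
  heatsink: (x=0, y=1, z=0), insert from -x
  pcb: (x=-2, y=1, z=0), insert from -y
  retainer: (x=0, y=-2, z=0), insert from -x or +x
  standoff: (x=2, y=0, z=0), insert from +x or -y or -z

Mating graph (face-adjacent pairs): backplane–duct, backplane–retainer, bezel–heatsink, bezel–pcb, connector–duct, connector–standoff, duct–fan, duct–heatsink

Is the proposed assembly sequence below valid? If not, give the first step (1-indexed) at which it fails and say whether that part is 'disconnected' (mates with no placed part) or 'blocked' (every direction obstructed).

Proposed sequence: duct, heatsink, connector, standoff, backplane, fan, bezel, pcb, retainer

Valid

1. duct@(0, 0, 0) [+z clear] — {duct}
2. heatsink@(0, 1, 0) [-x clear] — {duct, heatsink}
3. connector@(1, 0, 0) [-z clear] — {connector, duct, heatsink}
4. standoff@(2, 0, 0) [+x clear] — {connector, duct, heatsink, standoff}
5. backplane@(0, -1, 0) [-x clear] — {backplane, connector, duct, heatsink, standoff}
6. fan@(0, 0, 1) [-x clear] — {backplane, connector, duct, fan, heatsink, standoff}
7. bezel@(-1, 1, 0) [-x clear] — {backplane, bezel, connector, duct, fan, heatsink, standoff}
8. pcb@(-2, 1, 0) [-y clear] — {backplane, bezel, connector, duct, fan, heatsink, pcb, standoff}
9. retainer@(0, -2, 0) [-x clear] — {backplane, bezel, connector, duct, fan, heatsink, pcb, retainer, standoff}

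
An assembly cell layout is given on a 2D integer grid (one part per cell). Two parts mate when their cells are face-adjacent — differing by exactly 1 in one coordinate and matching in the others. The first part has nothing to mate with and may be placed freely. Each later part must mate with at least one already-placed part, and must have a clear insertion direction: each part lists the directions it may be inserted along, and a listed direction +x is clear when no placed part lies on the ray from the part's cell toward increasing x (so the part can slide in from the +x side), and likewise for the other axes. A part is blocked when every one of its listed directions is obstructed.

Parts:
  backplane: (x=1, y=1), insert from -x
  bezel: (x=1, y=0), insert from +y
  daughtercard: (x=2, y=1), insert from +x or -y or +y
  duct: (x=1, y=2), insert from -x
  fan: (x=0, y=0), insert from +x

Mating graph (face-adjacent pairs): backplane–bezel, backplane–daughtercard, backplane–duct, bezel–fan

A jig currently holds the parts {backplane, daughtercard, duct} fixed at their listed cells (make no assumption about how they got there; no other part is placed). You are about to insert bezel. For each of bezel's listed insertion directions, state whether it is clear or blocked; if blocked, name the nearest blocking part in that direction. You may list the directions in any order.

+y: blocked by backplane

+y: nearest on ray is backplane@(1, 1) ⇒ blocked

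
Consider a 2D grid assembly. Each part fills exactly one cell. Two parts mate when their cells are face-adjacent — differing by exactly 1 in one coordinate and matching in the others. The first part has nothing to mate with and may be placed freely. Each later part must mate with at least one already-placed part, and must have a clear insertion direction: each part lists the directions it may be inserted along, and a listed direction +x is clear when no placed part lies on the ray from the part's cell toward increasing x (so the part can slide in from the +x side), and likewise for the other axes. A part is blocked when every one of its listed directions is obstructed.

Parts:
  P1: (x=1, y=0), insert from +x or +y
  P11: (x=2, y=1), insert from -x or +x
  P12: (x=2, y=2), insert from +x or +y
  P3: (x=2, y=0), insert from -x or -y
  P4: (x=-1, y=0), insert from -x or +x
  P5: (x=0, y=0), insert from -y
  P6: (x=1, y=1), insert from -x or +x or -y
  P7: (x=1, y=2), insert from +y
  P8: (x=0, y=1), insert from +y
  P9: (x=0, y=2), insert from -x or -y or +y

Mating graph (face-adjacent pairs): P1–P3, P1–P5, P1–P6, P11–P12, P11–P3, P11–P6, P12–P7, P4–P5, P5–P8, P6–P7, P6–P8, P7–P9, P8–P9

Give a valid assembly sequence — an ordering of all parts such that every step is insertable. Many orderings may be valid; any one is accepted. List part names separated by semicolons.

1. P12@(2, 2) [+x clear] — {P12}
2. P11@(2, 1) [-x clear] — {P11, P12}
3. P3@(2, 0) [-x clear] — {P11, P12, P3}
4. P1@(1, 0) [+y clear] — {P1, P11, P12, P3}
5. P6@(1, 1) [-x clear] — {P1, P11, P12, P3, P6}
6. P8@(0, 1) [+y clear] — {P1, P11, P12, P3, P6, P8}
7. P9@(0, 2) [-x clear] — {P1, P11, P12, P3, P6, P8, P9}
8. P5@(0, 0) [-y clear] — {P1, P11, P12, P3, P5, P6, P8, P9}
9. P4@(-1, 0) [-x clear] — {P1, P11, P12, P3, P4, P5, P6, P8, P9}
10. P7@(1, 2) [+y clear] — {P1, P11, P12, P3, P4, P5, P6, P7, P8, P9}

P12; P11; P3; P1; P6; P8; P9; P5; P4; P7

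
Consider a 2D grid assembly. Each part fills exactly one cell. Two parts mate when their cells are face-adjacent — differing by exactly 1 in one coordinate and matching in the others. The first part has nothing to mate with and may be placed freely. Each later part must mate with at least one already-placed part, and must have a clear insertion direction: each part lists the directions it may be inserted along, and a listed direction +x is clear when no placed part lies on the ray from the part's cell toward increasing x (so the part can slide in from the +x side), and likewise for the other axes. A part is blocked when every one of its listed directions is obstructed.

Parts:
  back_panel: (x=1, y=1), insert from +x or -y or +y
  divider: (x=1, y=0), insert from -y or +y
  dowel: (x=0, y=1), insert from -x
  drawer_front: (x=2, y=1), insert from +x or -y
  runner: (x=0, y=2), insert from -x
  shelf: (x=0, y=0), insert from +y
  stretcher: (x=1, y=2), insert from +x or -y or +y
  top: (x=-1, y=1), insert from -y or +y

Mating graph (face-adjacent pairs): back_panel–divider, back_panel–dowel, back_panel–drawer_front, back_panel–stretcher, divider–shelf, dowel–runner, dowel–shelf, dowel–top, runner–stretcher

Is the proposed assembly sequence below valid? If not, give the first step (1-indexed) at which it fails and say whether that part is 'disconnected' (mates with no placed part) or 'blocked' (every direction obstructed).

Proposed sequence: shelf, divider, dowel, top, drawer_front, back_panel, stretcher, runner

Invalid at step 5 (disconnected)

1. shelf@(0, 0) [+y clear] — {shelf}
2. divider@(1, 0) [-y clear] — {divider, shelf}
3. dowel@(0, 1) [-x clear] — {divider, dowel, shelf}
4. top@(-1, 1) [-y clear] — {divider, dowel, shelf, top}
5. drawer_front@(2, 1) — no placed neighbour ⇒ disconnected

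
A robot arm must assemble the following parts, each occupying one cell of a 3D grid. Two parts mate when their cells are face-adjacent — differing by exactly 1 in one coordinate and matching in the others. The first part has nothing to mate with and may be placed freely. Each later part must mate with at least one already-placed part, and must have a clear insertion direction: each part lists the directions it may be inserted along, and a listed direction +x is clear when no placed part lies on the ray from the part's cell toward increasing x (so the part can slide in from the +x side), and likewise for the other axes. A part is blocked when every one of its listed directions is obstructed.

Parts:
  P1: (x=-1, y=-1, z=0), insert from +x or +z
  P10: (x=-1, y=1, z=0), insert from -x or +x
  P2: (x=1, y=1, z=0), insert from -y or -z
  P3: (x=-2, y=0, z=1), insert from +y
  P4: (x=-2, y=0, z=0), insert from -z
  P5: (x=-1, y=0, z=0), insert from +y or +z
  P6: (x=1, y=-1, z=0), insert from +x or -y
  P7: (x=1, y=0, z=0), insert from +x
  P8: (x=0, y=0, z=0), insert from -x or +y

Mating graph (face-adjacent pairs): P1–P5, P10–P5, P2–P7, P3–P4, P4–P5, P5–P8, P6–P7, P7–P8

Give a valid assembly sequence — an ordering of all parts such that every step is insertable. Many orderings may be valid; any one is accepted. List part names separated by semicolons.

P6; P7; P2; P8; P5; P4; P1; P3; P10

1. P6@(1, -1, 0) [+x clear] — {P6}
2. P7@(1, 0, 0) [+x clear] — {P6, P7}
3. P2@(1, 1, 0) [-z clear] — {P2, P6, P7}
4. P8@(0, 0, 0) [-x clear] — {P2, P6, P7, P8}
5. P5@(-1, 0, 0) [+y clear] — {P2, P5, P6, P7, P8}
6. P4@(-2, 0, 0) [-z clear] — {P2, P4, P5, P6, P7, P8}
7. P1@(-1, -1, 0) [+z clear] — {P1, P2, P4, P5, P6, P7, P8}
8. P3@(-2, 0, 1) [+y clear] — {P1, P2, P3, P4, P5, P6, P7, P8}
9. P10@(-1, 1, 0) [-x clear] — {P1, P10, P2, P3, P4, P5, P6, P7, P8}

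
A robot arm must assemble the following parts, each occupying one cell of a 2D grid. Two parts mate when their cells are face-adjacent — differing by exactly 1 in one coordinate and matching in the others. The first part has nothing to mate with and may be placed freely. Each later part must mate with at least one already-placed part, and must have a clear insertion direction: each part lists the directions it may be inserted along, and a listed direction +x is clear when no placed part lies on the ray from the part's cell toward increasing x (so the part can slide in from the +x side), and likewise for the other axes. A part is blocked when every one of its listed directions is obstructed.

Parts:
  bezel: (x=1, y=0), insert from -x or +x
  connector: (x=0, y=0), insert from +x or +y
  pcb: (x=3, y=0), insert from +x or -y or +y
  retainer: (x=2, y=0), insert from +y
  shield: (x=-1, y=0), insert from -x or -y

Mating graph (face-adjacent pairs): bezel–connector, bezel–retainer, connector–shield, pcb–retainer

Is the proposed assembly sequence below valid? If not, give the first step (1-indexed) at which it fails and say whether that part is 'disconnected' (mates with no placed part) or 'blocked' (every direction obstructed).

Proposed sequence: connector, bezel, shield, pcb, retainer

Invalid at step 4 (disconnected)

1. connector@(0, 0) [+x clear] — {connector}
2. bezel@(1, 0) [+x clear] — {bezel, connector}
3. shield@(-1, 0) [-x clear] — {bezel, connector, shield}
4. pcb@(3, 0) — no placed neighbour ⇒ disconnected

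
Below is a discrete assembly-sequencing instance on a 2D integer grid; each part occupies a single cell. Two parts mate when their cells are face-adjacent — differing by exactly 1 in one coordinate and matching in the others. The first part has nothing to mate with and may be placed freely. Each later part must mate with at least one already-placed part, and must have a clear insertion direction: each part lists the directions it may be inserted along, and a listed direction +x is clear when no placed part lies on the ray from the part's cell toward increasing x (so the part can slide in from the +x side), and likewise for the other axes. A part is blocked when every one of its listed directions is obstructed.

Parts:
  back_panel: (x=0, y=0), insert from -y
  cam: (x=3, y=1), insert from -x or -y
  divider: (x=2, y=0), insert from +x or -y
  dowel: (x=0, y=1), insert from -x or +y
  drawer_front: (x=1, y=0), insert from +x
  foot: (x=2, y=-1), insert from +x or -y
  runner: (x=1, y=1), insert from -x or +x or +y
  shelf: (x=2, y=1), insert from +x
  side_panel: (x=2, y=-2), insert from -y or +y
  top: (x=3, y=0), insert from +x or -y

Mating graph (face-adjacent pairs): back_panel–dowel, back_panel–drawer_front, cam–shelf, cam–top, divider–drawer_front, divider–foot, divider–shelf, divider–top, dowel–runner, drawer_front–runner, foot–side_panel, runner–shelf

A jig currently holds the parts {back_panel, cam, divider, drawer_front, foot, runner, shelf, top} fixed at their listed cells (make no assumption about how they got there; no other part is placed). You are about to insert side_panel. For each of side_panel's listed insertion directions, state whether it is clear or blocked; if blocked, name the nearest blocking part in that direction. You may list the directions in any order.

-y: ray from side_panel(2, -2) has no placed part ⇒ clear
+y: nearest on ray is foot@(2, -1) ⇒ blocked

+y: blocked by foot; -y: clear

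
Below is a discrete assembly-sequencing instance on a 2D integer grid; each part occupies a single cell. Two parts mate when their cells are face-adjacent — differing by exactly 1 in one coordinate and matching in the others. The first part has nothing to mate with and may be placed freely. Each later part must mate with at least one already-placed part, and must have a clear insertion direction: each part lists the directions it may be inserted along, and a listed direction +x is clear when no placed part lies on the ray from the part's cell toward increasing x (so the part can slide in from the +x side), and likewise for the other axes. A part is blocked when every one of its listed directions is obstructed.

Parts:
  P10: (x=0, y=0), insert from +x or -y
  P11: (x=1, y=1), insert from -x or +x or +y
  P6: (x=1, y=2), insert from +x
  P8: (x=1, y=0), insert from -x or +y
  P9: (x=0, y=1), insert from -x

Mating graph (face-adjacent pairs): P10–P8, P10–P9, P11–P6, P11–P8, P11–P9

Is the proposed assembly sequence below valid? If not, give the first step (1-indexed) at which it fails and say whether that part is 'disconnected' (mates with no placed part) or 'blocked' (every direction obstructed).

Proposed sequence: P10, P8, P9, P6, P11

Invalid at step 4 (disconnected)

1. P10@(0, 0) [+x clear] — {P10}
2. P8@(1, 0) [+y clear] — {P10, P8}
3. P9@(0, 1) [-x clear] — {P10, P8, P9}
4. P6@(1, 2) — no placed neighbour ⇒ disconnected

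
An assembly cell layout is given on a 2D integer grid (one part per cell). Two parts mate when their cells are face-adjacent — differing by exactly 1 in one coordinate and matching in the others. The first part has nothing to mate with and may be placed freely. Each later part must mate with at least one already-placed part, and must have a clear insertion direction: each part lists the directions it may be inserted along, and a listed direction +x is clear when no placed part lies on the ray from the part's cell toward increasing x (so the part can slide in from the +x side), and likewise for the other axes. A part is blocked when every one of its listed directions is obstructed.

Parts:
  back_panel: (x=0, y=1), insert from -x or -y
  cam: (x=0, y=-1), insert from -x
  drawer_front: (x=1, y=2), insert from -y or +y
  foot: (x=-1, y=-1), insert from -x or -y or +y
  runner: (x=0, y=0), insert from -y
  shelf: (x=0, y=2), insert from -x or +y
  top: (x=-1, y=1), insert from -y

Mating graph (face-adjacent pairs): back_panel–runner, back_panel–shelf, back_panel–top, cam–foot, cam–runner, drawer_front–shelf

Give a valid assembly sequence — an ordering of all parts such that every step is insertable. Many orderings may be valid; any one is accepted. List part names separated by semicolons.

1. shelf@(0, 2) [-x clear] — {shelf}
2. drawer_front@(1, 2) [-y clear] — {drawer_front, shelf}
3. back_panel@(0, 1) [-x clear] — {back_panel, drawer_front, shelf}
4. runner@(0, 0) [-y clear] — {back_panel, drawer_front, runner, shelf}
5. cam@(0, -1) [-x clear] — {back_panel, cam, drawer_front, runner, shelf}
6. top@(-1, 1) [-y clear] — {back_panel, cam, drawer_front, runner, shelf, top}
7. foot@(-1, -1) [-x clear] — {back_panel, cam, drawer_front, foot, runner, shelf, top}

shelf; drawer_front; back_panel; runner; cam; top; foot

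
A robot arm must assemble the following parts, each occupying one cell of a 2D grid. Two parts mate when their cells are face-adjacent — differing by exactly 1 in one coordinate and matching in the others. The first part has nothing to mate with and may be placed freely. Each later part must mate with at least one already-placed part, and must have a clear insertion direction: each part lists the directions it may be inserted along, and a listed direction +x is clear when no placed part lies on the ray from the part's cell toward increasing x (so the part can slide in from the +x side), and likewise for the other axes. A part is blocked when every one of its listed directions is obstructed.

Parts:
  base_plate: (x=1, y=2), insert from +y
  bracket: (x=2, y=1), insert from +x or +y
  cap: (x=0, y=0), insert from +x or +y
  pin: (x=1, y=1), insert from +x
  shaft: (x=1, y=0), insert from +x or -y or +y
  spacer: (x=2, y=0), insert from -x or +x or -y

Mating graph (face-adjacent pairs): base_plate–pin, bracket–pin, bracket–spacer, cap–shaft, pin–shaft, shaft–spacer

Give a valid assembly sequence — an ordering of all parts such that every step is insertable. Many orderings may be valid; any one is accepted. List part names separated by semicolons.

shaft; spacer; pin; bracket; base_plate; cap

1. shaft@(1, 0) [+x clear] — {shaft}
2. spacer@(2, 0) [+x clear] — {shaft, spacer}
3. pin@(1, 1) [+x clear] — {pin, shaft, spacer}
4. bracket@(2, 1) [+x clear] — {bracket, pin, shaft, spacer}
5. base_plate@(1, 2) [+y clear] — {base_plate, bracket, pin, shaft, spacer}
6. cap@(0, 0) [+y clear] — {base_plate, bracket, cap, pin, shaft, spacer}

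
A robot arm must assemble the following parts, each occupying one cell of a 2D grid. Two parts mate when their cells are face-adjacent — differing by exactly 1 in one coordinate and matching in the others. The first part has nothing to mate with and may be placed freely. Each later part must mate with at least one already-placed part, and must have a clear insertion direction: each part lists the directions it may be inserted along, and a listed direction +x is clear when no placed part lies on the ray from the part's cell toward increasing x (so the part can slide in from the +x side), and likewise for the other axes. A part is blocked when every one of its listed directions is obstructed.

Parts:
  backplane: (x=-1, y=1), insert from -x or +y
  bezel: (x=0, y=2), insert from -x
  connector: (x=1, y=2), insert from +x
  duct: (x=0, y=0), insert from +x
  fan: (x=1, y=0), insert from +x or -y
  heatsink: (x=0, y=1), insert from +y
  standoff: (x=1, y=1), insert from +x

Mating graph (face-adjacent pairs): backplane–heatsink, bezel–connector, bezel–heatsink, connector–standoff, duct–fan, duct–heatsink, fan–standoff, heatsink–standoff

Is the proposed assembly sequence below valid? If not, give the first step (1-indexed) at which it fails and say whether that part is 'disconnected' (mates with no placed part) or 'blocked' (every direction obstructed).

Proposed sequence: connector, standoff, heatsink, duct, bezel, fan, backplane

1. connector@(1, 2) [+x clear] — {connector}
2. standoff@(1, 1) [+x clear] — {connector, standoff}
3. heatsink@(0, 1) [+y clear] — {connector, heatsink, standoff}
4. duct@(0, 0) [+x clear] — {connector, duct, heatsink, standoff}
5. bezel@(0, 2) [-x clear] — {bezel, connector, duct, heatsink, standoff}
6. fan@(1, 0) [+x clear] — {bezel, connector, duct, fan, heatsink, standoff}
7. backplane@(-1, 1) [-x clear] — {backplane, bezel, connector, duct, fan, heatsink, standoff}

Valid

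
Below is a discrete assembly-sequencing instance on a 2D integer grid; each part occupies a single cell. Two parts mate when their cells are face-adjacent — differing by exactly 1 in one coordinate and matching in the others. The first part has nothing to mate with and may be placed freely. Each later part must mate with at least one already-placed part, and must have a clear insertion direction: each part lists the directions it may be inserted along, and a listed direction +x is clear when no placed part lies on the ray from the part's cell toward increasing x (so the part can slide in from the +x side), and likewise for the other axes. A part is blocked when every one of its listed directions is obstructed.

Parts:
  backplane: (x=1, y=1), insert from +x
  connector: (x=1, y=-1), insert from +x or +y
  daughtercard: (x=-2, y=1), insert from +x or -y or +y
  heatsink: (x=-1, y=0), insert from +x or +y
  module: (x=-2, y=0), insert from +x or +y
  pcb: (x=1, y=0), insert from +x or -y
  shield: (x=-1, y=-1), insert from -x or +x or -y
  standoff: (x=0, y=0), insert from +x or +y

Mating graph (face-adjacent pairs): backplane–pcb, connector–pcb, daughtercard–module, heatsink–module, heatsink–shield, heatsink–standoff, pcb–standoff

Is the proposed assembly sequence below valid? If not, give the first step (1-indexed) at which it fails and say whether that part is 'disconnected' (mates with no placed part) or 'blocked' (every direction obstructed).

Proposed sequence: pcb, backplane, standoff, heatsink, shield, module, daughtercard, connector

1. pcb@(1, 0) [+x clear] — {pcb}
2. backplane@(1, 1) [+x clear] — {backplane, pcb}
3. standoff@(0, 0) [+y clear] — {backplane, pcb, standoff}
4. heatsink@(-1, 0) [+y clear] — {backplane, heatsink, pcb, standoff}
5. shield@(-1, -1) [-x clear] — {backplane, heatsink, pcb, shield, standoff}
6. module@(-2, 0) [+y clear] — {backplane, heatsink, module, pcb, shield, standoff}
7. daughtercard@(-2, 1) [+y clear] — {backplane, daughtercard, heatsink, module, pcb, shield, standoff}
8. connector@(1, -1) [+x clear] — {backplane, connector, daughtercard, heatsink, module, pcb, shield, standoff}

Valid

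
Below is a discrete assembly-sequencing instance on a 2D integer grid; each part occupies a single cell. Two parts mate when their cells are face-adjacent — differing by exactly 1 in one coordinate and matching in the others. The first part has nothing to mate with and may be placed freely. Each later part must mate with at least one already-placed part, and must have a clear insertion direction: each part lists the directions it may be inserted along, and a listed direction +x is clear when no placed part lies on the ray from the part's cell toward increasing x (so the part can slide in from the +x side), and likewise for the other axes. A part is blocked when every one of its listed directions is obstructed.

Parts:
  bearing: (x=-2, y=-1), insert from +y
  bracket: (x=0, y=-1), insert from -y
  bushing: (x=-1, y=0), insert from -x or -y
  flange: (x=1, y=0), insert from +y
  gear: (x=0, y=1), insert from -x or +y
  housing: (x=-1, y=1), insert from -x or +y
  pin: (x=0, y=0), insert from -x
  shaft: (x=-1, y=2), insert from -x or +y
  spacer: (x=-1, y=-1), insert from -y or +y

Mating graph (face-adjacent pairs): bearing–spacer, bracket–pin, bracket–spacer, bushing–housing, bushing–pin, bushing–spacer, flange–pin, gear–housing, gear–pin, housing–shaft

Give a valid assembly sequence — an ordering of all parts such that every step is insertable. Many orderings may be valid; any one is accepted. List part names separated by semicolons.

1. bracket@(0, -1) [-y clear] — {bracket}
2. spacer@(-1, -1) [-y clear] — {bracket, spacer}
3. bearing@(-2, -1) [+y clear] — {bearing, bracket, spacer}
4. pin@(0, 0) [-x clear] — {bearing, bracket, pin, spacer}
5. flange@(1, 0) [+y clear] — {bearing, bracket, flange, pin, spacer}
6. bushing@(-1, 0) [-x clear] — {bearing, bracket, bushing, flange, pin, spacer}
7. gear@(0, 1) [-x clear] — {bearing, bracket, bushing, flange, gear, pin, spacer}
8. housing@(-1, 1) [-x clear] — {bearing, bracket, bushing, flange, gear, housing, pin, spacer}
9. shaft@(-1, 2) [-x clear] — {bearing, bracket, bushing, flange, gear, housing, pin, shaft, spacer}

bracket; spacer; bearing; pin; flange; bushing; gear; housing; shaft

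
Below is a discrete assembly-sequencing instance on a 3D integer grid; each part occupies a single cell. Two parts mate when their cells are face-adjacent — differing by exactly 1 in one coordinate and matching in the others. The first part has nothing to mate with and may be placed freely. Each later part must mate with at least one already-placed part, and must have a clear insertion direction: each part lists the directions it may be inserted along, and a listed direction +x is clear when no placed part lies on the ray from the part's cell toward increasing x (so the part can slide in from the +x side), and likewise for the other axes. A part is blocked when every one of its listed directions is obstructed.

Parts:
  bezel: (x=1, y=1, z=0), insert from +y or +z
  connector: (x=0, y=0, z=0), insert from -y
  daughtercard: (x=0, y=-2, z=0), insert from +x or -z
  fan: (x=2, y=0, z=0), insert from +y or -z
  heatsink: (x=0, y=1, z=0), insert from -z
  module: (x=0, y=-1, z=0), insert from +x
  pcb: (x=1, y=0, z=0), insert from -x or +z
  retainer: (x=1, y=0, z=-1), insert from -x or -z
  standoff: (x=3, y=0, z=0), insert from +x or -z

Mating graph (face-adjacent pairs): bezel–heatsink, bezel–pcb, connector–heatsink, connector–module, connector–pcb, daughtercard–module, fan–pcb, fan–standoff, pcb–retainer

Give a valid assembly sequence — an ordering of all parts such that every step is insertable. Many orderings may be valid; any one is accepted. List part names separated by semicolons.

standoff; fan; pcb; retainer; bezel; heatsink; connector; module; daughtercard

1. standoff@(3, 0, 0) [+x clear] — {standoff}
2. fan@(2, 0, 0) [+y clear] — {fan, standoff}
3. pcb@(1, 0, 0) [-x clear] — {fan, pcb, standoff}
4. retainer@(1, 0, -1) [-x clear] — {fan, pcb, retainer, standoff}
5. bezel@(1, 1, 0) [+y clear] — {bezel, fan, pcb, retainer, standoff}
6. heatsink@(0, 1, 0) [-z clear] — {bezel, fan, heatsink, pcb, retainer, standoff}
7. connector@(0, 0, 0) [-y clear] — {bezel, connector, fan, heatsink, pcb, retainer, standoff}
8. module@(0, -1, 0) [+x clear] — {bezel, connector, fan, heatsink, module, pcb, retainer, standoff}
9. daughtercard@(0, -2, 0) [+x clear] — {bezel, connector, daughtercard, fan, heatsink, module, pcb, retainer, standoff}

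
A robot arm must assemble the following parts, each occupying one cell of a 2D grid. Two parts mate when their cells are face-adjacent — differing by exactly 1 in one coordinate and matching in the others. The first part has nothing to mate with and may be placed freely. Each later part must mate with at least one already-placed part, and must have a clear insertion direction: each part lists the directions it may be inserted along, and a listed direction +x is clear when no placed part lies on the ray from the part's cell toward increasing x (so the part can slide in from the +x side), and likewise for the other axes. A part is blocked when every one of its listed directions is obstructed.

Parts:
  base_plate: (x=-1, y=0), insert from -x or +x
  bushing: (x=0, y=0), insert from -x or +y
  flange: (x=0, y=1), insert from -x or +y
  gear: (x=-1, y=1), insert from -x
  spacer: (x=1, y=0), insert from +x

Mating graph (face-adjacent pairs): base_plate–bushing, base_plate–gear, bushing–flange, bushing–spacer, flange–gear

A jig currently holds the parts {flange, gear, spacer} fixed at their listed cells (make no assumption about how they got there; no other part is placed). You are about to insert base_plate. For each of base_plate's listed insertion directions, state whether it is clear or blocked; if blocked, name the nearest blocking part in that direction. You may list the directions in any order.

-x: ray from base_plate(-1, 0) has no placed part ⇒ clear
+x: nearest on ray is spacer@(1, 0) ⇒ blocked

+x: blocked by spacer; -x: clear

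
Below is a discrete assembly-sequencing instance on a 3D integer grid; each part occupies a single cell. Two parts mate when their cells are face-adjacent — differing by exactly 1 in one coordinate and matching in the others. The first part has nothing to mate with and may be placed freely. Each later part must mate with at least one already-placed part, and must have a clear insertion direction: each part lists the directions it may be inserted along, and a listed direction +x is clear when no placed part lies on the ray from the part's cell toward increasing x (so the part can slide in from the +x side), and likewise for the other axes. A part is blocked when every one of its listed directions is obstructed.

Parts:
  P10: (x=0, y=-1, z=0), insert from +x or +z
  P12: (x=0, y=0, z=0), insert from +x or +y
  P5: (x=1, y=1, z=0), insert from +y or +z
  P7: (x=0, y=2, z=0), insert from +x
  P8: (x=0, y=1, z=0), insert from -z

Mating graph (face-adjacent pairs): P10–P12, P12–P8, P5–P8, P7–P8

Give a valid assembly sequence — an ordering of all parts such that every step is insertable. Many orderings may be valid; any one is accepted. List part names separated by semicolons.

1. P7@(0, 2, 0) [+x clear] — {P7}
2. P8@(0, 1, 0) [-z clear] — {P7, P8}
3. P5@(1, 1, 0) [+y clear] — {P5, P7, P8}
4. P12@(0, 0, 0) [+x clear] — {P12, P5, P7, P8}
5. P10@(0, -1, 0) [+x clear] — {P10, P12, P5, P7, P8}

P7; P8; P5; P12; P10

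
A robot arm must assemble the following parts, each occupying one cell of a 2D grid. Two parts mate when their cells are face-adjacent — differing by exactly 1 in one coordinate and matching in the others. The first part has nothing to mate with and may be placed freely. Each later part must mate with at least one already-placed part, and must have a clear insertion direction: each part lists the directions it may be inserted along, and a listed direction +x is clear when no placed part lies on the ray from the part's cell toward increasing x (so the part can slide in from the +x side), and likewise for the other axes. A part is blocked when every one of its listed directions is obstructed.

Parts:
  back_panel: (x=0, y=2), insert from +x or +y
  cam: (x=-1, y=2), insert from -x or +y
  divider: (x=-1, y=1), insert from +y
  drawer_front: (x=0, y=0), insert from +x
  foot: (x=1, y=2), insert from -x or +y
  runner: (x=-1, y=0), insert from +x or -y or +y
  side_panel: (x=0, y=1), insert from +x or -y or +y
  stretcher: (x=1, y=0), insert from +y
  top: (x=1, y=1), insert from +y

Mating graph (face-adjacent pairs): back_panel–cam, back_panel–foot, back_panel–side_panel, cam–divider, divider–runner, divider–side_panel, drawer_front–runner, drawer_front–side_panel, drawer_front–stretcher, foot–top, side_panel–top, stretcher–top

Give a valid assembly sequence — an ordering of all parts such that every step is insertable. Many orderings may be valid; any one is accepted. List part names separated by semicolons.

1. back_panel@(0, 2) [+x clear] — {back_panel}
2. side_panel@(0, 1) [+x clear] — {back_panel, side_panel}
3. drawer_front@(0, 0) [+x clear] — {back_panel, drawer_front, side_panel}
4. runner@(-1, 0) [-y clear] — {back_panel, drawer_front, runner, side_panel}
5. divider@(-1, 1) [+y clear] — {back_panel, divider, drawer_front, runner, side_panel}
6. stretcher@(1, 0) [+y clear] — {back_panel, divider, drawer_front, runner, side_panel, stretcher}
7. top@(1, 1) [+y clear] — {back_panel, divider, drawer_front, runner, side_panel, stretcher, top}
8. foot@(1, 2) [+y clear] — {back_panel, divider, drawer_front, foot, runner, side_panel, stretcher, top}
9. cam@(-1, 2) [-x clear] — {back_panel, cam, divider, drawer_front, foot, runner, side_panel, stretcher, top}

back_panel; side_panel; drawer_front; runner; divider; stretcher; top; foot; cam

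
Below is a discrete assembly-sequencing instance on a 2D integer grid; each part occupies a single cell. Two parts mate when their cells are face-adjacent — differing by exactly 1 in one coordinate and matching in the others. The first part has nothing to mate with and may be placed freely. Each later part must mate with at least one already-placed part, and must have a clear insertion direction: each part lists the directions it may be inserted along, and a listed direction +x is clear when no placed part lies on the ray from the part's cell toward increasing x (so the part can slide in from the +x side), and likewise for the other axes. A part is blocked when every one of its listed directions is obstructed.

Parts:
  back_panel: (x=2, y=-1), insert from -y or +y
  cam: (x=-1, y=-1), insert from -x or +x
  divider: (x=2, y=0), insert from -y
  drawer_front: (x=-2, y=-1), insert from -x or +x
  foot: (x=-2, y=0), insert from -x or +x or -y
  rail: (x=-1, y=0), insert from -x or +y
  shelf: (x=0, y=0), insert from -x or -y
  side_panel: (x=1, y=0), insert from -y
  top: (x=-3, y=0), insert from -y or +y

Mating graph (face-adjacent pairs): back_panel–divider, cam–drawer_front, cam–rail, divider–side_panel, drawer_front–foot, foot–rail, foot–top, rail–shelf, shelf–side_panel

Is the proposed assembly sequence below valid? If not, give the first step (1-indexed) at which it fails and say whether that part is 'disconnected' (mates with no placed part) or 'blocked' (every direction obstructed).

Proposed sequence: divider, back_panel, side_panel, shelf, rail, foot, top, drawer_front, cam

1. divider@(2, 0) [-y clear] — {divider}
2. back_panel@(2, -1) [-y clear] — {back_panel, divider}
3. side_panel@(1, 0) [-y clear] — {back_panel, divider, side_panel}
4. shelf@(0, 0) [-x clear] — {back_panel, divider, shelf, side_panel}
5. rail@(-1, 0) [-x clear] — {back_panel, divider, rail, shelf, side_panel}
6. foot@(-2, 0) [-x clear] — {back_panel, divider, foot, rail, shelf, side_panel}
7. top@(-3, 0) [-y clear] — {back_panel, divider, foot, rail, shelf, side_panel, top}
8. drawer_front@(-2, -1) [-x clear] — {back_panel, divider, drawer_front, foot, rail, shelf, side_panel, top}
9. cam@(-1, -1) — -x/+x all obstructed ⇒ blocked

Invalid at step 9 (blocked)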